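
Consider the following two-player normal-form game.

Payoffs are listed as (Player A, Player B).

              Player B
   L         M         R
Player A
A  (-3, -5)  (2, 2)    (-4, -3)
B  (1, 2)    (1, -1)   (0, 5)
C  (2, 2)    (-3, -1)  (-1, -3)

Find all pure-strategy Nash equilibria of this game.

(A, L): Player A can switch to B (-3 → 1). Not NE.
(A, M): Player A gets 2, best alternative 1; Player B gets 2, best alternative -3. No profitable deviation — NE.
(A, R): Player A can switch to B (-4 → 0). Not NE.
(B, L): Player A can switch to C (1 → 2). Not NE.
(B, M): Player A can switch to A (1 → 2). Not NE.
(B, R): Player A gets 0, best alternative -1; Player B gets 5, best alternative 2. No profitable deviation — NE.
(C, L): Player A gets 2, best alternative 1; Player B gets 2, best alternative -1. No profitable deviation — NE.
(C, M): Player A can switch to A (-3 → 2). Not NE.
(C, R): Player A can switch to B (-1 → 0). Not NE.

Pure-strategy Nash equilibria: (A, M) and (B, R) and (C, L)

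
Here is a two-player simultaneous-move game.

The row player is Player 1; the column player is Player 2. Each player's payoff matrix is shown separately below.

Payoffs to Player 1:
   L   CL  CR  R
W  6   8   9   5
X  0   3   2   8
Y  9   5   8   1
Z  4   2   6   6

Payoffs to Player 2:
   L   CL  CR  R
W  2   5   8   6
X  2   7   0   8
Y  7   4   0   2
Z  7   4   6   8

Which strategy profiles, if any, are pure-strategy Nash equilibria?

(W, CR); (X, R); (Y, L)

(W, L): Player 1 can switch to Y (6 → 9). Not NE.
(W, CL): Player 2 can switch to CR (5 → 8). Not NE.
(W, CR): Player 1 gets 9, best alternative 8; Player 2 gets 8, best alternative 6. No profitable deviation — NE.
(W, R): Player 1 can switch to X (5 → 8). Not NE.
(X, L): Player 1 can switch to W (0 → 6). Not NE.
(X, CL): Player 1 can switch to W (3 → 8). Not NE.
(X, CR): Player 1 can switch to W (2 → 9). Not NE.
(X, R): Player 1 gets 8, best alternative 6; Player 2 gets 8, best alternative 7. No profitable deviation — NE.
(Y, L): Player 1 gets 9, best alternative 6; Player 2 gets 7, best alternative 4. No profitable deviation — NE.
(Y, CL): Player 1 can switch to W (5 → 8). Not NE.
(Y, CR): Player 1 can switch to W (8 → 9). Not NE.
(Y, R): Player 1 can switch to W (1 → 5). Not NE.
(Z, L): Player 1 can switch to W (4 → 6). Not NE.
(Z, CL): Player 1 can switch to W (2 → 8). Not NE.
(Z, CR): Player 1 can switch to W (6 → 9). Not NE.
(The remaining 1 profile has a profitable deviation by the same check.)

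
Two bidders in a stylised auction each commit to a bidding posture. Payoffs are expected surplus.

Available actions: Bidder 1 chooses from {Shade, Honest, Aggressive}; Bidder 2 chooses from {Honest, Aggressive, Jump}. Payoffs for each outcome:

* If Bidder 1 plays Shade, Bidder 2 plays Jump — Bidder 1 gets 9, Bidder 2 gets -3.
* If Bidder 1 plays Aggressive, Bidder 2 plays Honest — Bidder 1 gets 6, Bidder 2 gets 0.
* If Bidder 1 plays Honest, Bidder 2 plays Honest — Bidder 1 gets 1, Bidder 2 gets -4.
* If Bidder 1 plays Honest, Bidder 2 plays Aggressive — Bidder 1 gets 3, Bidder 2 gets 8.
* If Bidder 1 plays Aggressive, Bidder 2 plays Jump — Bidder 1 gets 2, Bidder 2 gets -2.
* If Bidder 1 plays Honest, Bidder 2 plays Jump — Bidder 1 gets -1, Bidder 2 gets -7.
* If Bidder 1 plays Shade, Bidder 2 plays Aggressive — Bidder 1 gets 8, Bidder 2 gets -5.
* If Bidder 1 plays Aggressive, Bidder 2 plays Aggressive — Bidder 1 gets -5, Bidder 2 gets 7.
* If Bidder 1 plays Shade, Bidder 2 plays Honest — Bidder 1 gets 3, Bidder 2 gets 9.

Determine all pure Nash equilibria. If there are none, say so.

(Shade, Honest): Bidder 1 can switch to Aggressive (3 → 6). Not NE.
(Shade, Aggressive): Bidder 2 can switch to Honest (-5 → 9). Not NE.
(Shade, Jump): Bidder 2 can switch to Honest (-3 → 9). Not NE.
(Honest, Honest): Bidder 1 can switch to Shade (1 → 3). Not NE.
(Honest, Aggressive): Bidder 1 can switch to Shade (3 → 8). Not NE.
(Honest, Jump): Bidder 1 can switch to Shade (-1 → 9). Not NE.
(Aggressive, Honest): Bidder 2 can switch to Aggressive (0 → 7). Not NE.
(Aggressive, Aggressive): Bidder 1 can switch to Shade (-5 → 8). Not NE.
(Aggressive, Jump): Bidder 1 can switch to Shade (2 → 9). Not NE.

none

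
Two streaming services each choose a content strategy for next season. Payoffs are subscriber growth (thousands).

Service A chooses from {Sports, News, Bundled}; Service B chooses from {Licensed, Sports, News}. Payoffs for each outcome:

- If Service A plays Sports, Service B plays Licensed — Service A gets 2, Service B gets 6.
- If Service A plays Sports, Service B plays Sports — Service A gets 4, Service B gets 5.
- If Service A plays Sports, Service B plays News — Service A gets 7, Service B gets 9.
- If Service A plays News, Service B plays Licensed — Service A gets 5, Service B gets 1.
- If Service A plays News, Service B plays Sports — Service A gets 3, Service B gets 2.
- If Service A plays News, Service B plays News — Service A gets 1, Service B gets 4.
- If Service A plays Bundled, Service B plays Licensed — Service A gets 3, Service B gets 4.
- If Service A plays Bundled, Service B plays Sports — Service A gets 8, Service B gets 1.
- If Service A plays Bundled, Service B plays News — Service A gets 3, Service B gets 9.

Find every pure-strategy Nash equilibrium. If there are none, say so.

Service A against Licensed: payoffs 2, 5, 3 → best response News.
Service A against Sports: payoffs 4, 3, 8 → best response Bundled.
Service A against News: payoffs 7, 1, 3 → best response Sports.
Service B against Sports: payoffs 6, 5, 9 → best response News.
Service B against News: payoffs 1, 2, 4 → best response News.
Service B against Bundled: payoffs 4, 1, 9 → best response News.
Mutual best responses: (Sports, News).

Pure NE: (Sports, News)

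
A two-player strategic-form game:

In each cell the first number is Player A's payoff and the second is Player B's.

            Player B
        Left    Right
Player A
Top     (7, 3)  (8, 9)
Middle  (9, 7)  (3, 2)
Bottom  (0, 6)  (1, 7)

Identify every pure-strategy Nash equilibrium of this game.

(Top, Left): Player A can switch to Middle (7 → 9). Not NE.
(Top, Right): Player A gets 8, best alternative 3; Player B gets 9, best alternative 3. No profitable deviation — NE.
(Middle, Left): Player A gets 9, best alternative 7; Player B gets 7, best alternative 2. No profitable deviation — NE.
(Middle, Right): Player A can switch to Top (3 → 8). Not NE.
(Bottom, Left): Player A can switch to Top (0 → 7). Not NE.
(Bottom, Right): Player A can switch to Top (1 → 8). Not NE.

Pure-strategy Nash equilibria: (Top, Right); (Middle, Left)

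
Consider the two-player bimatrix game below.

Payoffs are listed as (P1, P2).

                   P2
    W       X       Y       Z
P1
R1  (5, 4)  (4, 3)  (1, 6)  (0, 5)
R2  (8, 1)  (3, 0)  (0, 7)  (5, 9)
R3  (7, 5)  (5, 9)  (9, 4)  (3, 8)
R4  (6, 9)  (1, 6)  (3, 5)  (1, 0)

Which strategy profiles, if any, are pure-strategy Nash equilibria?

Pure-strategy Nash equilibria: (R2, Z); (R3, X)

Check each profile: it is a Nash equilibrium iff no player can strictly gain by switching unilaterally.
(R1, W): P1 can switch to R2 (5 → 8). Not NE.
(R1, X): P1 can switch to R3 (4 → 5). Not NE.
(R1, Y): P1 can switch to R3 (1 → 9). Not NE.
(R1, Z): P1 can switch to R2 (0 → 5). Not NE.
(R2, W): P2 can switch to Y (1 → 7). Not NE.
(R2, X): P1 can switch to R1 (3 → 4). Not NE.
(R2, Y): P1 can switch to R1 (0 → 1). Not NE.
(R2, Z): P1 gets 5, best alternative 3; P2 gets 9, best alternative 7. No profitable deviation — NE.
(R3, W): P1 can switch to R2 (7 → 8). Not NE.
(R3, X): P1 gets 5, best alternative 4; P2 gets 9, best alternative 8. No profitable deviation — NE.
(R3, Y): P2 can switch to W (4 → 5). Not NE.
(R3, Z): P1 can switch to R2 (3 → 5). Not NE.
(R4, W): P1 can switch to R2 (6 → 8). Not NE.
(R4, X): P1 can switch to R1 (1 → 4). Not NE.
(The remaining 2 profiles each have a profitable deviation by the same check.)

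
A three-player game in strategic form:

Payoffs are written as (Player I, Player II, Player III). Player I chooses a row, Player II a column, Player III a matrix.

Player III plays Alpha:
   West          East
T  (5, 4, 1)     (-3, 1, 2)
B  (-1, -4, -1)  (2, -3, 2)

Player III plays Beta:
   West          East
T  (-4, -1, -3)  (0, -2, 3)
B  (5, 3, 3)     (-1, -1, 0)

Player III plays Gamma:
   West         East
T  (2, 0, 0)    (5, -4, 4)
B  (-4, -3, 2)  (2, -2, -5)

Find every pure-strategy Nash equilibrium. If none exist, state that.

Player I against (West, Alpha): payoffs 5, -1 → best response T.
Player I against (West, Beta): payoffs -4, 5 → best response B.
Player I against (West, Gamma): payoffs 2, -4 → best response T.
Player I against (East, Alpha): payoffs -3, 2 → best response B.
Player I against (East, Beta): payoffs 0, -1 → best response T.
Player I against (East, Gamma): payoffs 5, 2 → best response T.
Player II against (T, Alpha): payoffs 4, 1 → best response West.
Player II against (T, Beta): payoffs -1, -2 → best response West.
Player II against (T, Gamma): payoffs 0, -4 → best response West.
Player II against (B, Alpha): payoffs -4, -3 → best response East.
Player II against (B, Beta): payoffs 3, -1 → best response West.
Player II against (B, Gamma): payoffs -3, -2 → best response East.
Player III against (T, West): payoffs 1, -3, 0 → best response Alpha.
Player III against (T, East): payoffs 2, 3, 4 → best response Gamma.
Player III against (B, West): payoffs -1, 3, 2 → best response Beta.
Player III against (B, East): payoffs 2, 0, -5 → best response Alpha.
Mutual best responses: (T, West, Alpha); (B, West, Beta); (B, East, Alpha).

The pure Nash equilibria are (T, West, Alpha) and (B, West, Beta) and (B, East, Alpha).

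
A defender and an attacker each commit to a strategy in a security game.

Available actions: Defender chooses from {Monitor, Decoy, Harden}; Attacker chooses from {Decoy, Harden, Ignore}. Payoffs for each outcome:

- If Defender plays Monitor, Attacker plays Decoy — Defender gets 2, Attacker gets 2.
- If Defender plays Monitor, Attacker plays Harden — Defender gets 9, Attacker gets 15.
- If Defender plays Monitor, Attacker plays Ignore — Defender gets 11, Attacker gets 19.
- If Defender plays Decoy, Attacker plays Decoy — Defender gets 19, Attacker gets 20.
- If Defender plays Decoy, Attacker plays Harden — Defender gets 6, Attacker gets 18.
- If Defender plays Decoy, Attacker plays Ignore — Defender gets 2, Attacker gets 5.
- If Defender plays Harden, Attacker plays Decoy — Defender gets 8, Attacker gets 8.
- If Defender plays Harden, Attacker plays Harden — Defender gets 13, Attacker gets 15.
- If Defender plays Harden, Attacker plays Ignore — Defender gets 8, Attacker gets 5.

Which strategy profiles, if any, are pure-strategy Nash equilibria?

(Monitor, Ignore); (Decoy, Decoy); (Harden, Harden)

Defender against Decoy: payoffs 2, 19, 8 → best response Decoy.
Defender against Harden: payoffs 9, 6, 13 → best response Harden.
Defender against Ignore: payoffs 11, 2, 8 → best response Monitor.
Attacker against Monitor: payoffs 2, 15, 19 → best response Ignore.
Attacker against Decoy: payoffs 20, 18, 5 → best response Decoy.
Attacker against Harden: payoffs 8, 15, 5 → best response Harden.
Mutual best responses: (Monitor, Ignore); (Decoy, Decoy); (Harden, Harden).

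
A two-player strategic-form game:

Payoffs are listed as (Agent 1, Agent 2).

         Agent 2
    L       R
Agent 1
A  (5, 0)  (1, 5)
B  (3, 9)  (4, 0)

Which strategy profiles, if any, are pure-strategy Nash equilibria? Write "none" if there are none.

For each player, find the best response to each opponent profile; mutual best responses are the pure NE.
Agent 1 against L: payoffs 5, 3 → best response A.
Agent 1 against R: payoffs 1, 4 → best response B.
Agent 2 against A: payoffs 0, 5 → best response R.
Agent 2 against B: payoffs 9, 0 → best response L.
No profile is a mutual best response for all players.

There is no pure-strategy Nash equilibrium.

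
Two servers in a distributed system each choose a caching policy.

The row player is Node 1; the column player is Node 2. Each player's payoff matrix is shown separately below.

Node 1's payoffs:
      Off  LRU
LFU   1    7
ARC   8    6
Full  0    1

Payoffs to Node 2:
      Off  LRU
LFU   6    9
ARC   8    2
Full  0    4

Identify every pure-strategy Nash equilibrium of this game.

Node 1 against Off: payoffs 1, 8, 0 → best response ARC.
Node 1 against LRU: payoffs 7, 6, 1 → best response LFU.
Node 2 against LFU: payoffs 6, 9 → best response LRU.
Node 2 against ARC: payoffs 8, 2 → best response Off.
Node 2 against Full: payoffs 0, 4 → best response LRU.
Mutual best responses: (LFU, LRU); (ARC, Off).

(LFU, LRU); (ARC, Off)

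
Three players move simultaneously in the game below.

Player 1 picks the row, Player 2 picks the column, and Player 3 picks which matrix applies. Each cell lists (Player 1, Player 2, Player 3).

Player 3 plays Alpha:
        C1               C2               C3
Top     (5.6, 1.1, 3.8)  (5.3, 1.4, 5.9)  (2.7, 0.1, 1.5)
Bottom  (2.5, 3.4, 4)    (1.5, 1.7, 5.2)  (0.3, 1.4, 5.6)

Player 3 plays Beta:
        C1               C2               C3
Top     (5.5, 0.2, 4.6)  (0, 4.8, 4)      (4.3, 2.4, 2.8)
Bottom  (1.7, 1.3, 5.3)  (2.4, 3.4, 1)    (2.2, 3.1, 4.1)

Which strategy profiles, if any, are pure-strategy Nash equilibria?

Player 1 against (C1, Alpha): payoffs 5.6, 2.5 → best response Top.
Player 1 against (C1, Beta): payoffs 5.5, 1.7 → best response Top.
Player 1 against (C2, Alpha): payoffs 5.3, 1.5 → best response Top.
Player 1 against (C2, Beta): payoffs 0, 2.4 → best response Bottom.
Player 1 against (C3, Alpha): payoffs 2.7, 0.3 → best response Top.
Player 1 against (C3, Beta): payoffs 4.3, 2.2 → best response Top.
Player 2 against (Top, Alpha): payoffs 1.1, 1.4, 0.1 → best response C2.
Player 2 against (Top, Beta): payoffs 0.2, 4.8, 2.4 → best response C2.
Player 2 against (Bottom, Alpha): payoffs 3.4, 1.7, 1.4 → best response C1.
Player 2 against (Bottom, Beta): payoffs 1.3, 3.4, 3.1 → best response C2.
Player 3 against (Top, C1): payoffs 3.8, 4.6 → best response Beta.
Player 3 against (Top, C2): payoffs 5.9, 4 → best response Alpha.
Player 3 against (Top, C3): payoffs 1.5, 2.8 → best response Beta.
Player 3 against (Bottom, C1): payoffs 4, 5.3 → best response Beta.
Player 3 against (Bottom, C2): payoffs 5.2, 1 → best response Alpha.
Player 3 against (Bottom, C3): payoffs 5.6, 4.1 → best response Alpha.
Mutual best responses: (Top, C2, Alpha).

The unique pure-strategy Nash equilibrium is (Top, C2, Alpha).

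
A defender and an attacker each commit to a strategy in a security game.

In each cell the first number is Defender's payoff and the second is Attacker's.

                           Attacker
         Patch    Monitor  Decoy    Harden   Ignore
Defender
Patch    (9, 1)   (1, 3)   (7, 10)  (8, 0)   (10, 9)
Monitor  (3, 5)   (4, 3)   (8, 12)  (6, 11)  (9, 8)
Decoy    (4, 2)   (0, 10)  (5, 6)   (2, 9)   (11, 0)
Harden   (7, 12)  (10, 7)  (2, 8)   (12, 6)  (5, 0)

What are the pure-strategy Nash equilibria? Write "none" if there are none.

The unique pure-strategy Nash equilibrium is (Monitor, Decoy).

(Patch, Patch): Attacker can switch to Monitor (1 → 3). Not NE.
(Patch, Monitor): Defender can switch to Monitor (1 → 4). Not NE.
(Patch, Decoy): Defender can switch to Monitor (7 → 8). Not NE.
(Patch, Harden): Defender can switch to Harden (8 → 12). Not NE.
(Patch, Ignore): Defender can switch to Decoy (10 → 11). Not NE.
(Monitor, Patch): Defender can switch to Patch (3 → 9). Not NE.
(Monitor, Monitor): Defender can switch to Harden (4 → 10). Not NE.
(Monitor, Decoy): Defender gets 8, best alternative 7; Attacker gets 12, best alternative 11. No profitable deviation — NE.
(Monitor, Harden): Defender can switch to Patch (6 → 8). Not NE.
(Monitor, Ignore): Defender can switch to Patch (9 → 10). Not NE.
(Decoy, Patch): Defender can switch to Patch (4 → 9). Not NE.
(Decoy, Monitor): Defender can switch to Patch (0 → 1). Not NE.
(Decoy, Decoy): Defender can switch to Patch (5 → 7). Not NE.
(The remaining 7 profiles each have a profitable deviation by the same check.)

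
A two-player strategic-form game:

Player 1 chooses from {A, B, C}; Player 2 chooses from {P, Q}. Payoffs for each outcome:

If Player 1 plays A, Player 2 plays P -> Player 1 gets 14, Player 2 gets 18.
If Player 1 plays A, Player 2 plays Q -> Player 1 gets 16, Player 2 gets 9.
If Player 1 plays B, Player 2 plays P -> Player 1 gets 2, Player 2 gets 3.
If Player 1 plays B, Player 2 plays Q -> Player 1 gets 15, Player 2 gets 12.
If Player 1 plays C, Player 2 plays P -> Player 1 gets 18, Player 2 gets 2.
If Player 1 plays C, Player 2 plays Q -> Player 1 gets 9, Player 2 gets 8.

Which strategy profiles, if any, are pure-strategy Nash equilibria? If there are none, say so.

This game has no pure Nash equilibrium.

For each player, find the best response to each opponent profile; mutual best responses are the pure NE.
Player 1 against P: payoffs 14, 2, 18 → best response C.
Player 1 against Q: payoffs 16, 15, 9 → best response A.
Player 2 against A: payoffs 18, 9 → best response P.
Player 2 against B: payoffs 3, 12 → best response Q.
Player 2 against C: payoffs 2, 8 → best response Q.
No profile is a mutual best response for all players.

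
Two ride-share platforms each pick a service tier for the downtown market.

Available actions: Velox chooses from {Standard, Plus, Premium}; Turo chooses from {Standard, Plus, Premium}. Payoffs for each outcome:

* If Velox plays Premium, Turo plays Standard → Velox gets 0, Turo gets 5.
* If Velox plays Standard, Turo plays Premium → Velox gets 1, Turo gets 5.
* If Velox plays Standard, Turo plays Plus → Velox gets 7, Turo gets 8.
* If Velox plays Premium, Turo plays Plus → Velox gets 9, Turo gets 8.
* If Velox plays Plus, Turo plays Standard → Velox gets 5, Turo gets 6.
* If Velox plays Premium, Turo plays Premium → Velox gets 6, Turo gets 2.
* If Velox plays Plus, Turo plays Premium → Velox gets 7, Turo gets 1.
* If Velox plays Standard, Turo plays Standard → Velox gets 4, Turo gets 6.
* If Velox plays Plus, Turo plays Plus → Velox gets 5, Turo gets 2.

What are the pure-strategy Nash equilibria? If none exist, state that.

(Standard, Standard): Velox can switch to Plus (4 → 5). Not NE.
(Standard, Plus): Velox can switch to Premium (7 → 9). Not NE.
(Standard, Premium): Velox can switch to Plus (1 → 7). Not NE.
(Plus, Standard): Velox gets 5, best alternative 4; Turo gets 6, best alternative 2. No profitable deviation — NE.
(Plus, Plus): Velox can switch to Standard (5 → 7). Not NE.
(Plus, Premium): Turo can switch to Standard (1 → 6). Not NE.
(Premium, Standard): Velox can switch to Standard (0 → 4). Not NE.
(Premium, Plus): Velox gets 9, best alternative 7; Turo gets 8, best alternative 5. No profitable deviation — NE.
(Premium, Premium): Velox can switch to Plus (6 → 7). Not NE.

(Plus, Standard); (Premium, Plus)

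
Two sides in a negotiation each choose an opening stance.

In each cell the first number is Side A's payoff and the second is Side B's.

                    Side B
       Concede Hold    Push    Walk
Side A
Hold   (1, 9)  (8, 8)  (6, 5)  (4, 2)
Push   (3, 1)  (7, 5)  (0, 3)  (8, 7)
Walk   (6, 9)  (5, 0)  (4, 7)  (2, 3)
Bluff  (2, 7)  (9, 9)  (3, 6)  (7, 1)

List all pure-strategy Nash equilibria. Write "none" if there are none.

Pure-strategy Nash equilibria: (Push, Walk), (Walk, Concede), (Bluff, Hold)

Side A against Concede: payoffs 1, 3, 6, 2 → best response Walk.
Side A against Hold: payoffs 8, 7, 5, 9 → best response Bluff.
Side A against Push: payoffs 6, 0, 4, 3 → best response Hold.
Side A against Walk: payoffs 4, 8, 2, 7 → best response Push.
Side B against Hold: payoffs 9, 8, 5, 2 → best response Concede.
Side B against Push: payoffs 1, 5, 3, 7 → best response Walk.
Side B against Walk: payoffs 9, 0, 7, 3 → best response Concede.
Side B against Bluff: payoffs 7, 9, 6, 1 → best response Hold.
Mutual best responses: (Push, Walk); (Walk, Concede); (Bluff, Hold).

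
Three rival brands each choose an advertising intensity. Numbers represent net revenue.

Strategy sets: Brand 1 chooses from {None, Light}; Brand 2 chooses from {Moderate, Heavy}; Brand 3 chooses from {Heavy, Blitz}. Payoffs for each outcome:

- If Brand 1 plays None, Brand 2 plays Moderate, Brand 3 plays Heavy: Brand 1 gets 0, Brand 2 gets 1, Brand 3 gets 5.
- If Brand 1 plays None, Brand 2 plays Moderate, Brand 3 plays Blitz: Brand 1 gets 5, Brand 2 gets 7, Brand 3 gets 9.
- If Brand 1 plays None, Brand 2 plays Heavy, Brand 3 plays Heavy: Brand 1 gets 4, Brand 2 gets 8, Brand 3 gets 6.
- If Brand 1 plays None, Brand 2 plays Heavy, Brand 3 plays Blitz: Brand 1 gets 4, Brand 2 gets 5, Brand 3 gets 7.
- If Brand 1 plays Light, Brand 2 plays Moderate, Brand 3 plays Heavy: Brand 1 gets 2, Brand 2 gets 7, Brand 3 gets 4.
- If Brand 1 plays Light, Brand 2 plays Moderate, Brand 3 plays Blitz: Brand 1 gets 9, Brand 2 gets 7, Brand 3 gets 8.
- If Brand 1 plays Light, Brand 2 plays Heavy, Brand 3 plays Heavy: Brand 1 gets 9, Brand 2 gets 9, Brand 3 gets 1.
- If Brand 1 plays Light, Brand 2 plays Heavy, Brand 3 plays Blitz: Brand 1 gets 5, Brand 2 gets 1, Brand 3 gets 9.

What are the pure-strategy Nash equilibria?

Check each profile: it is a Nash equilibrium iff no player can strictly gain by switching unilaterally.
(None, Moderate, Heavy): Brand 1 can switch to Light (0 → 2). Not NE.
(None, Moderate, Blitz): Brand 1 can switch to Light (5 → 9). Not NE.
(None, Heavy, Heavy): Brand 1 can switch to Light (4 → 9). Not NE.
(None, Heavy, Blitz): Brand 1 can switch to Light (4 → 5). Not NE.
(Light, Moderate, Heavy): Brand 2 can switch to Heavy (7 → 9). Not NE.
(Light, Moderate, Blitz): Brand 1 gets 9, best alternative 5; Brand 2 gets 7, best alternative 1; Brand 3 gets 8, best alternative 4. No profitable deviation — NE.
(Light, Heavy, Heavy): Brand 3 can switch to Blitz (1 → 9). Not NE.
(Light, Heavy, Blitz): Brand 2 can switch to Moderate (1 → 7). Not NE.

(Light, Moderate, Blitz)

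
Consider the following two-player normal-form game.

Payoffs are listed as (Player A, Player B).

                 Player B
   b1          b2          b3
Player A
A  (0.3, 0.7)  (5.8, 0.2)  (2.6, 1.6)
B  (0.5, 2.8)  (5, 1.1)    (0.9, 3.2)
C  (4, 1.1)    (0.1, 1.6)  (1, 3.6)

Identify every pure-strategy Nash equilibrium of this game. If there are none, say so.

Pure NE: (A, b3)

Mark each player's best response to every combination of opponents' strategies; a profile where every player is best-responding is a pure Nash equilibrium.
Player A against b1: payoffs 0.3, 0.5, 4 → best response C.
Player A against b2: payoffs 5.8, 5, 0.1 → best response A.
Player A against b3: payoffs 2.6, 0.9, 1 → best response A.
Player B against A: payoffs 0.7, 0.2, 1.6 → best response b3.
Player B against B: payoffs 2.8, 1.1, 3.2 → best response b3.
Player B against C: payoffs 1.1, 1.6, 3.6 → best response b3.
Mutual best responses: (A, b3).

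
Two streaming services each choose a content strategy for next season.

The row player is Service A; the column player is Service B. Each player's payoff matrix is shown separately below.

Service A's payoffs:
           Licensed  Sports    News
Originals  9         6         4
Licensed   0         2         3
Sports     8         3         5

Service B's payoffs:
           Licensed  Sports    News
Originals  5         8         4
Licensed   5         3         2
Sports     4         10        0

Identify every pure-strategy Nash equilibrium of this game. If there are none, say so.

Service A against Licensed: payoffs 9, 0, 8 → best response Originals.
Service A against Sports: payoffs 6, 2, 3 → best response Originals.
Service A against News: payoffs 4, 3, 5 → best response Sports.
Service B against Originals: payoffs 5, 8, 4 → best response Sports.
Service B against Licensed: payoffs 5, 3, 2 → best response Licensed.
Service B against Sports: payoffs 4, 10, 0 → best response Sports.
Mutual best responses: (Originals, Sports).

Pure NE: (Originals, Sports)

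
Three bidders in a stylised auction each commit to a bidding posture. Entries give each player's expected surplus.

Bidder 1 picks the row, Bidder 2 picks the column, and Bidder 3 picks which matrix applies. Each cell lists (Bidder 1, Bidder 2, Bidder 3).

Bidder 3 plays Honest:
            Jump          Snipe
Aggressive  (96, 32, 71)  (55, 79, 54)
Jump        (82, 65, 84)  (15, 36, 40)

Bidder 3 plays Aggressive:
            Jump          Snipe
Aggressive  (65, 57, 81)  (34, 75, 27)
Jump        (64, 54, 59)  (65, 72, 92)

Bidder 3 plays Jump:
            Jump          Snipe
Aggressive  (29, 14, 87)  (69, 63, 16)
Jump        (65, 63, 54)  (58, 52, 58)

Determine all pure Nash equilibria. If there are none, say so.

Pure-strategy Nash equilibria: (Aggressive, Snipe, Honest) and (Jump, Snipe, Aggressive)

For each strategy profile, look for a profitable unilateral deviation.
(Aggressive, Jump, Honest): Bidder 2 can switch to Snipe (32 → 79). Not NE.
(Aggressive, Jump, Aggressive): Bidder 2 can switch to Snipe (57 → 75). Not NE.
(Aggressive, Jump, Jump): Bidder 1 can switch to Jump (29 → 65). Not NE.
(Aggressive, Snipe, Honest): Bidder 1 gets 55, best alternative 15; Bidder 2 gets 79, best alternative 32; Bidder 3 gets 54, best alternative 27. No profitable deviation — NE.
(Aggressive, Snipe, Aggressive): Bidder 1 can switch to Jump (34 → 65). Not NE.
(Aggressive, Snipe, Jump): Bidder 3 can switch to Honest (16 → 54). Not NE.
(Jump, Jump, Honest): Bidder 1 can switch to Aggressive (82 → 96). Not NE.
(Jump, Jump, Aggressive): Bidder 1 can switch to Aggressive (64 → 65). Not NE.
(Jump, Jump, Jump): Bidder 3 can switch to Honest (54 → 84). Not NE.
(Jump, Snipe, Honest): Bidder 1 can switch to Aggressive (15 → 55). Not NE.
(Jump, Snipe, Aggressive): Bidder 1 gets 65, best alternative 34; Bidder 2 gets 72, best alternative 54; Bidder 3 gets 92, best alternative 58. No profitable deviation — NE.
(Jump, Snipe, Jump): Bidder 1 can switch to Aggressive (58 → 69). Not NE.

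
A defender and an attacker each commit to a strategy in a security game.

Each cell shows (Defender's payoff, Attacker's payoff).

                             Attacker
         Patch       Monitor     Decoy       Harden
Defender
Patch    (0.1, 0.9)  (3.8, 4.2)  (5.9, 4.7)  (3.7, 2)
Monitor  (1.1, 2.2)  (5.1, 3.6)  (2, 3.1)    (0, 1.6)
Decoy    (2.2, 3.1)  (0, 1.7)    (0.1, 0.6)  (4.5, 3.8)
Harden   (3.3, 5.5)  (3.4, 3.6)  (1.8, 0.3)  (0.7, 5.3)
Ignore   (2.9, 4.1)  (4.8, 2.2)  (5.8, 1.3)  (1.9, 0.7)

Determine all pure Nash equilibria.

Pure-strategy Nash equilibria: (Patch, Decoy) and (Monitor, Monitor) and (Decoy, Harden) and (Harden, Patch)

For each strategy profile, look for a profitable unilateral deviation.
(Patch, Patch): Defender can switch to Monitor (0.1 → 1.1). Not NE.
(Patch, Monitor): Defender can switch to Monitor (3.8 → 5.1). Not NE.
(Patch, Decoy): Defender gets 5.9, best alternative 5.8; Attacker gets 4.7, best alternative 4.2. No profitable deviation — NE.
(Patch, Harden): Defender can switch to Decoy (3.7 → 4.5). Not NE.
(Monitor, Patch): Defender can switch to Decoy (1.1 → 2.2). Not NE.
(Monitor, Monitor): Defender gets 5.1, best alternative 4.8; Attacker gets 3.6, best alternative 3.1. No profitable deviation — NE.
(Monitor, Decoy): Defender can switch to Patch (2 → 5.9). Not NE.
(Monitor, Harden): Defender can switch to Patch (0 → 3.7). Not NE.
(Decoy, Patch): Defender can switch to Harden (2.2 → 3.3). Not NE.
(Decoy, Monitor): Defender can switch to Patch (0 → 3.8). Not NE.
(Decoy, Harden): Defender gets 4.5, best alternative 3.7; Attacker gets 3.8, best alternative 3.1. No profitable deviation — NE.
(Harden, Patch): Defender gets 3.3, best alternative 2.9; Attacker gets 5.5, best alternative 5.3. No profitable deviation — NE.
(The remaining 8 profiles each have a profitable deviation by the same check.)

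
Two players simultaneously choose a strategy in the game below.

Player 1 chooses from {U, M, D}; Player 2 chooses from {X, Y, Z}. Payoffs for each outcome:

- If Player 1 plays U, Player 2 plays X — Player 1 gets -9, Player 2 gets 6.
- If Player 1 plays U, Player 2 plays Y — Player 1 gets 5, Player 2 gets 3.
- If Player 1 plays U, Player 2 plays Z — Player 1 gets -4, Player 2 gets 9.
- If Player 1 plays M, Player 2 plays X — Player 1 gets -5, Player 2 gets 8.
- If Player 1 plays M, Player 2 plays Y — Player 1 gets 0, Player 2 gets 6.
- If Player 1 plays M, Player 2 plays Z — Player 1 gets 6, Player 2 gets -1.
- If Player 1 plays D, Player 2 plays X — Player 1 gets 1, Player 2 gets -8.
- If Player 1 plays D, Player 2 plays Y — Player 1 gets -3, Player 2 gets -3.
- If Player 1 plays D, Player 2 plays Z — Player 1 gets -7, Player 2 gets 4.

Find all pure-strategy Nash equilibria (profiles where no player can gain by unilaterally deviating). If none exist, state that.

none

Mark each player's best response to every combination of opponents' strategies; a profile where every player is best-responding is a pure Nash equilibrium.
Player 1 against X: payoffs -9, -5, 1 → best response D.
Player 1 against Y: payoffs 5, 0, -3 → best response U.
Player 1 against Z: payoffs -4, 6, -7 → best response M.
Player 2 against U: payoffs 6, 3, 9 → best response Z.
Player 2 against M: payoffs 8, 6, -1 → best response X.
Player 2 against D: payoffs -8, -3, 4 → best response Z.
No profile is a mutual best response for all players.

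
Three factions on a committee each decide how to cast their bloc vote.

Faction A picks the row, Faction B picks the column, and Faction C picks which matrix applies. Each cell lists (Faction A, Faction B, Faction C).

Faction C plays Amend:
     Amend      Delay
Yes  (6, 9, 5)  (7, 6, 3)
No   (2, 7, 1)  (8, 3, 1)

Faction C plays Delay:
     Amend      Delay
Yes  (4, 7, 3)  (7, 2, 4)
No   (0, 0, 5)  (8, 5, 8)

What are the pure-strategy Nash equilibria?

(Yes, Amend, Amend); (No, Delay, Delay)

(Yes, Amend, Amend): Faction A gets 6, best alternative 2; Faction B gets 9, best alternative 6; Faction C gets 5, best alternative 3. No profitable deviation — NE.
(Yes, Amend, Delay): Faction C can switch to Amend (3 → 5). Not NE.
(Yes, Delay, Amend): Faction A can switch to No (7 → 8). Not NE.
(Yes, Delay, Delay): Faction A can switch to No (7 → 8). Not NE.
(No, Amend, Amend): Faction A can switch to Yes (2 → 6). Not NE.
(No, Amend, Delay): Faction A can switch to Yes (0 → 4). Not NE.
(No, Delay, Amend): Faction B can switch to Amend (3 → 7). Not NE.
(No, Delay, Delay): Faction A gets 8, best alternative 7; Faction B gets 5, best alternative 0; Faction C gets 8, best alternative 1. No profitable deviation — NE.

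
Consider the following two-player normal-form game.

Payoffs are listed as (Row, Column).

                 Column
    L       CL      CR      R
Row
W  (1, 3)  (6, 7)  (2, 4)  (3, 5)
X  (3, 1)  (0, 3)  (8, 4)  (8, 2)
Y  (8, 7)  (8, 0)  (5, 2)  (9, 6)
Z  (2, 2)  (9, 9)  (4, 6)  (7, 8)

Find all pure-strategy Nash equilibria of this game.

(W, L): Row can switch to X (1 → 3). Not NE.
(W, CL): Row can switch to Y (6 → 8). Not NE.
(W, CR): Row can switch to X (2 → 8). Not NE.
(W, R): Row can switch to X (3 → 8). Not NE.
(X, L): Row can switch to Y (3 → 8). Not NE.
(X, CL): Row can switch to W (0 → 6). Not NE.
(X, CR): Row gets 8, best alternative 5; Column gets 4, best alternative 3. No profitable deviation — NE.
(X, R): Row can switch to Y (8 → 9). Not NE.
(Y, L): Row gets 8, best alternative 3; Column gets 7, best alternative 6. No profitable deviation — NE.
(Y, CL): Row can switch to Z (8 → 9). Not NE.
(Z, CL): Row gets 9, best alternative 8; Column gets 9, best alternative 8. No profitable deviation — NE.
(The remaining 5 profiles each have a profitable deviation by the same check.)

The pure Nash equilibria are (X, CR); (Y, L); (Z, CL).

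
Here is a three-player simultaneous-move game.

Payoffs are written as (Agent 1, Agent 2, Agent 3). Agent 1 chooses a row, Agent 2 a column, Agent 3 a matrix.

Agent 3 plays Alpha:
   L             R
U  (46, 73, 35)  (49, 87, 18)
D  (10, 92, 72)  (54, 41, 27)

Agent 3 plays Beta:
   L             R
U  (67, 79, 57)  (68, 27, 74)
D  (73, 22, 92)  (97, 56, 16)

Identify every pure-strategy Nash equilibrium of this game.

There is no pure-strategy Nash equilibrium.

For each player, find the best response to each opponent profile; mutual best responses are the pure NE.
Agent 1 against (L, Alpha): payoffs 46, 10 → best response U.
Agent 1 against (L, Beta): payoffs 67, 73 → best response D.
Agent 1 against (R, Alpha): payoffs 49, 54 → best response D.
Agent 1 against (R, Beta): payoffs 68, 97 → best response D.
Agent 2 against (U, Alpha): payoffs 73, 87 → best response R.
Agent 2 against (U, Beta): payoffs 79, 27 → best response L.
Agent 2 against (D, Alpha): payoffs 92, 41 → best response L.
Agent 2 against (D, Beta): payoffs 22, 56 → best response R.
Agent 3 against (U, L): payoffs 35, 57 → best response Beta.
Agent 3 against (U, R): payoffs 18, 74 → best response Beta.
Agent 3 against (D, L): payoffs 72, 92 → best response Beta.
Agent 3 against (D, R): payoffs 27, 16 → best response Alpha.
No profile is a mutual best response for all players.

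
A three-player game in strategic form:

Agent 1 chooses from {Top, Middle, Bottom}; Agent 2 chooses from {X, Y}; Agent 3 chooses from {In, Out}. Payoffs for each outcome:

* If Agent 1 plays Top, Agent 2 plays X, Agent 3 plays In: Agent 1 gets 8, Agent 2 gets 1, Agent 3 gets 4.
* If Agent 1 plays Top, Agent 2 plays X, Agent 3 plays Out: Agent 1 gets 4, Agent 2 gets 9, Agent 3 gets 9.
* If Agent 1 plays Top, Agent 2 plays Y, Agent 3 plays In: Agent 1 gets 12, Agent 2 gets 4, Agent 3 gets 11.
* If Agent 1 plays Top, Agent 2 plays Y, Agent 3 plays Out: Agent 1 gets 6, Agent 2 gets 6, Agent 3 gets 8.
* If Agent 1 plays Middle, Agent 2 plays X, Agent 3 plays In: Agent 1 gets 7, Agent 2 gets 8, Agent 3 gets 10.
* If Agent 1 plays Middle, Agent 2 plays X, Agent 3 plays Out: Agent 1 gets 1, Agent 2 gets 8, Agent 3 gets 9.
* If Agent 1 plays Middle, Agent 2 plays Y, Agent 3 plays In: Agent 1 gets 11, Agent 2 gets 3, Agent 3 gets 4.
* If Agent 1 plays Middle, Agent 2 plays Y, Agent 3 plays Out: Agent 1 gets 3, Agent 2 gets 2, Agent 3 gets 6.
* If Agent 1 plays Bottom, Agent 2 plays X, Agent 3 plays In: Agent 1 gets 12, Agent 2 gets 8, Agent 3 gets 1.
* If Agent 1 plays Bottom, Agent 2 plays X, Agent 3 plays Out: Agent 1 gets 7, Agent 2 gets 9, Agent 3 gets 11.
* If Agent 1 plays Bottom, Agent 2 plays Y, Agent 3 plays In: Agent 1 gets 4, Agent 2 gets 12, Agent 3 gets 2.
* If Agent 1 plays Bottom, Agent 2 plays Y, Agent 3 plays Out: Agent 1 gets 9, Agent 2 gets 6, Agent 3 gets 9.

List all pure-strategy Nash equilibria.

Pure-strategy Nash equilibria: (Top, Y, In); (Bottom, X, Out)

For each strategy profile, look for a profitable unilateral deviation.
(Top, X, In): Agent 1 can switch to Bottom (8 → 12). Not NE.
(Top, X, Out): Agent 1 can switch to Bottom (4 → 7). Not NE.
(Top, Y, In): Agent 1 gets 12, best alternative 11; Agent 2 gets 4, best alternative 1; Agent 3 gets 11, best alternative 8. No profitable deviation — NE.
(Top, Y, Out): Agent 1 can switch to Bottom (6 → 9). Not NE.
(Middle, X, In): Agent 1 can switch to Top (7 → 8). Not NE.
(Middle, X, Out): Agent 1 can switch to Top (1 → 4). Not NE.
(Middle, Y, In): Agent 1 can switch to Top (11 → 12). Not NE.
(Middle, Y, Out): Agent 1 can switch to Top (3 → 6). Not NE.
(Bottom, X, In): Agent 2 can switch to Y (8 → 12). Not NE.
(Bottom, X, Out): Agent 1 gets 7, best alternative 4; Agent 2 gets 9, best alternative 6; Agent 3 gets 11, best alternative 1. No profitable deviation — NE.
(The remaining 2 profiles each have a profitable deviation by the same check.)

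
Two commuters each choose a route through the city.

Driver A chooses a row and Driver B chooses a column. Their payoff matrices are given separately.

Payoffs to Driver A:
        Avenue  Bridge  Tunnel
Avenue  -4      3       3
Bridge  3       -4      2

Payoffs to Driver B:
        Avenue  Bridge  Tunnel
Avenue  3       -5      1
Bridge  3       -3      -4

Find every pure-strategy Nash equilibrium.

Pure NE: (Bridge, Avenue)

Driver A against Avenue: payoffs -4, 3 → best response Bridge.
Driver A against Bridge: payoffs 3, -4 → best response Avenue.
Driver A against Tunnel: payoffs 3, 2 → best response Avenue.
Driver B against Avenue: payoffs 3, -5, 1 → best response Avenue.
Driver B against Bridge: payoffs 3, -3, -4 → best response Avenue.
Mutual best responses: (Bridge, Avenue).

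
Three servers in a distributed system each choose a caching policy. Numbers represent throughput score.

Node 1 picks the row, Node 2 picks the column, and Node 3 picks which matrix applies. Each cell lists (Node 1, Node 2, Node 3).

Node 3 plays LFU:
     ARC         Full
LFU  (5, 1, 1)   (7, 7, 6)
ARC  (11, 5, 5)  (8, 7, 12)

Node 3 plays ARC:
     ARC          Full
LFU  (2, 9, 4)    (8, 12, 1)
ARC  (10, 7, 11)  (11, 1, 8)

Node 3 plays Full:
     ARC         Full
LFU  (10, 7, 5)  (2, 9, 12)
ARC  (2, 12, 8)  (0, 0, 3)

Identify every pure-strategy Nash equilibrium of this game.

Pure-strategy Nash equilibria: (LFU, Full, Full) and (ARC, ARC, ARC) and (ARC, Full, LFU)

Check each profile: it is a Nash equilibrium iff no player can strictly gain by switching unilaterally.
(LFU, ARC, LFU): Node 1 can switch to ARC (5 → 11). Not NE.
(LFU, ARC, ARC): Node 1 can switch to ARC (2 → 10). Not NE.
(LFU, ARC, Full): Node 2 can switch to Full (7 → 9). Not NE.
(LFU, Full, LFU): Node 1 can switch to ARC (7 → 8). Not NE.
(LFU, Full, ARC): Node 1 can switch to ARC (8 → 11). Not NE.
(LFU, Full, Full): Node 1 gets 2, best alternative 0; Node 2 gets 9, best alternative 7; Node 3 gets 12, best alternative 6. No profitable deviation — NE.
(ARC, ARC, LFU): Node 2 can switch to Full (5 → 7). Not NE.
(ARC, ARC, ARC): Node 1 gets 10, best alternative 2; Node 2 gets 7, best alternative 1; Node 3 gets 11, best alternative 8. No profitable deviation — NE.
(ARC, ARC, Full): Node 1 can switch to LFU (2 → 10). Not NE.
(ARC, Full, LFU): Node 1 gets 8, best alternative 7; Node 2 gets 7, best alternative 5; Node 3 gets 12, best alternative 8. No profitable deviation — NE.
(ARC, Full, ARC): Node 2 can switch to ARC (1 → 7). Not NE.
(ARC, Full, Full): Node 1 can switch to LFU (0 → 2). Not NE.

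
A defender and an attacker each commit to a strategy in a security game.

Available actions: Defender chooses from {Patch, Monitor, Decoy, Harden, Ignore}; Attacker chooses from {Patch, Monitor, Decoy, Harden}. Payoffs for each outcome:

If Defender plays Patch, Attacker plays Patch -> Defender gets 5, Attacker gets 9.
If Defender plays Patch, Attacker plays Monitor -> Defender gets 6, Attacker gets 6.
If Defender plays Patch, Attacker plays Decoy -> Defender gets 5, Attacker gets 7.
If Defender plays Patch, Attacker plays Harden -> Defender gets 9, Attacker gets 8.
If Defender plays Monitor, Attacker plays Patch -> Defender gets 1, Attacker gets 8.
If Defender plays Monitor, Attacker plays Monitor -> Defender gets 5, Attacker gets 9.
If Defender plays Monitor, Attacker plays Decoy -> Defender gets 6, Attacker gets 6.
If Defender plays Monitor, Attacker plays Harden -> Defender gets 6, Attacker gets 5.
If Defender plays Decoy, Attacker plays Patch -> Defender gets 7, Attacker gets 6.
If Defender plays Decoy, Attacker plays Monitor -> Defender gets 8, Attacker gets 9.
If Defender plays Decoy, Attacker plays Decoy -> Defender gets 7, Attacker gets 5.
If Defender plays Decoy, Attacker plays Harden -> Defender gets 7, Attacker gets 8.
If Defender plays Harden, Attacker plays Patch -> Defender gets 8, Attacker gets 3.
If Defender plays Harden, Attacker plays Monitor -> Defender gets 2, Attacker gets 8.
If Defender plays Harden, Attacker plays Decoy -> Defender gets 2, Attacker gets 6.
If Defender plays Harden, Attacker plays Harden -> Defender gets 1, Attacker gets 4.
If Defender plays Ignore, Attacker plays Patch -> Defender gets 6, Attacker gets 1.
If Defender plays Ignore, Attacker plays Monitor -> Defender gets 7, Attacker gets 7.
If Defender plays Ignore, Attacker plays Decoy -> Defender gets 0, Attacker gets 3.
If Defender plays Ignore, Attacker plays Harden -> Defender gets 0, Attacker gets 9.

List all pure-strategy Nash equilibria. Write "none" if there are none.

Pure NE: (Decoy, Monitor)

Defender against Patch: payoffs 5, 1, 7, 8, 6 → best response Harden.
Defender against Monitor: payoffs 6, 5, 8, 2, 7 → best response Decoy.
Defender against Decoy: payoffs 5, 6, 7, 2, 0 → best response Decoy.
Defender against Harden: payoffs 9, 6, 7, 1, 0 → best response Patch.
Attacker against Patch: payoffs 9, 6, 7, 8 → best response Patch.
Attacker against Monitor: payoffs 8, 9, 6, 5 → best response Monitor.
Attacker against Decoy: payoffs 6, 9, 5, 8 → best response Monitor.
Attacker against Harden: payoffs 3, 8, 6, 4 → best response Monitor.
Attacker against Ignore: payoffs 1, 7, 3, 9 → best response Harden.
Mutual best responses: (Decoy, Monitor).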